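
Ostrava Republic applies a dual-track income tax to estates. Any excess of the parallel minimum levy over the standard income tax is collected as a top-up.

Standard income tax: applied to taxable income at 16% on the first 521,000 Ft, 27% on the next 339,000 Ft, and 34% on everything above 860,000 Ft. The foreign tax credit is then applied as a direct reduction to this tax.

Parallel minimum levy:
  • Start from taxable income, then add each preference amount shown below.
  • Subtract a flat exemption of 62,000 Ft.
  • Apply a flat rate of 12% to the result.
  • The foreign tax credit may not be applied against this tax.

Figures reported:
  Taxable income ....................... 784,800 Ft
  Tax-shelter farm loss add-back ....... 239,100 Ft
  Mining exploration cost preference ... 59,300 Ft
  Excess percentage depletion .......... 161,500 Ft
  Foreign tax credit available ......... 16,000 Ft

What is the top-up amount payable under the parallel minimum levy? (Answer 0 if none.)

3,338 Ft

Parallel minimum levy:
  Adjusted income: 784,800 Ft + 239,100 Ft + 59,300 Ft + 161,500 Ft = 1,244,700 Ft
  Less exemption 62,000 Ft → base 1,182,700 Ft
  1,182,700 Ft × 12% = 141,924 Ft

Standard income tax:
  521,000 Ft × 16% = 83,360 Ft
  263,800 Ft × 27% = 71,226 Ft
  → 154,586 Ft
  Less foreign tax credit 16,000 Ft → 138,586 Ft

Excess of parallel minimum levy over standard income tax: 141,924 Ft − 138,586 Ft = 3,338 Ft.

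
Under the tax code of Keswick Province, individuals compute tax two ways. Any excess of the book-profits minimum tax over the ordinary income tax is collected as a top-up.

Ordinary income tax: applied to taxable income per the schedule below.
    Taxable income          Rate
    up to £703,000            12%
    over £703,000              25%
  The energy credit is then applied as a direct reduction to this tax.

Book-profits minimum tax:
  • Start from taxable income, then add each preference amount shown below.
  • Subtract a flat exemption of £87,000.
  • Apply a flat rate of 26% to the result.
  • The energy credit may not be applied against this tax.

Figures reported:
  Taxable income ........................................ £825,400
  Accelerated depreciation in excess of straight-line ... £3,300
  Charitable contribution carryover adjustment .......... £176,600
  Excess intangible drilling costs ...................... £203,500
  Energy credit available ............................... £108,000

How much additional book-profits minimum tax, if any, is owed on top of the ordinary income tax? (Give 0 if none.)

£284,708

Ordinary income tax:
  £703,000 × 12% = £84,360
  £122,400 × 25% = £30,600
  → £114,960
  Less energy credit £108,000 → £6,960

Book-profits minimum tax:
  Adjusted income: £825,400 + £3,300 + £176,600 + £203,500 = £1,208,800
  Less exemption £87,000 → base £1,121,800
  £1,121,800 × 26% = £291,668

Excess of book-profits minimum tax over ordinary income tax: £291,668 − £6,960 = £284,708.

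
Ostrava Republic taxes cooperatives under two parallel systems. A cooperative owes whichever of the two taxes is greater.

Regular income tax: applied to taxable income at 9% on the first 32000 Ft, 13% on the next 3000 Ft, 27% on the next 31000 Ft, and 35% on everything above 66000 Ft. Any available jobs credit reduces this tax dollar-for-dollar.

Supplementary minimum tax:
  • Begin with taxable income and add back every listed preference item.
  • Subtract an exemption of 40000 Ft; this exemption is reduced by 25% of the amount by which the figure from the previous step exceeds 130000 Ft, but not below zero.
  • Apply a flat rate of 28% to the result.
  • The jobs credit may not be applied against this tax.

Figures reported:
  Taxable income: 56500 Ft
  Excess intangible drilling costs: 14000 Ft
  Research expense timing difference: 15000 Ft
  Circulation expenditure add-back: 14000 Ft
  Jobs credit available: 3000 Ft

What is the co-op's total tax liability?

16660 Ft

Regular income tax:
  32000 Ft × 9% = 2880 Ft
  3000 Ft × 13% = 390 Ft
  21500 Ft × 27% = 5805 Ft
  → 9075 Ft
  Less jobs credit 3000 Ft → 6075 Ft

Supplementary minimum tax:
  Adjusted income: 56500 Ft + 14000 Ft + 15000 Ft + 14000 Ft = 99500 Ft
  Exemption: 99500 Ft ≤ 130000 Ft, so full 40000 Ft applies
  Base: 99500 Ft − 40000 Ft = 59500 Ft
  59500 Ft × 28% = 16660 Ft

16660 Ft > 6075 Ft, so the supplementary minimum tax is the binding amount.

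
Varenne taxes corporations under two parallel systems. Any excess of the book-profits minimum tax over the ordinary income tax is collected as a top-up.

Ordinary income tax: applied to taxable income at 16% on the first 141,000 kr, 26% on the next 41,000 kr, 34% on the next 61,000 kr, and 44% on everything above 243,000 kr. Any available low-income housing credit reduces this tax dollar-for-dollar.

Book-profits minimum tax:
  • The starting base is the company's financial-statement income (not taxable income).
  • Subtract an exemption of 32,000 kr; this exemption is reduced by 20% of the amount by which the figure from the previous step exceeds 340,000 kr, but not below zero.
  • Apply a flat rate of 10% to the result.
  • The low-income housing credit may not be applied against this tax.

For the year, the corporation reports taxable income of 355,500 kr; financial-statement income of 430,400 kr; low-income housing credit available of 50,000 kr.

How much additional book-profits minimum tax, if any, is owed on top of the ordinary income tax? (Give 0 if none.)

0 kr

Book-profits minimum tax:
  Base (financial-statement income): 430,400 kr
  Exemption: 32,000 kr − 20% × (430,400 kr − 340,000 kr) = 32,000 kr − 18,080 kr = 13,920 kr
  Base: 430,400 kr − 13,920 kr = 416,480 kr
  416,480 kr × 10% = 41,648 kr

Ordinary income tax:
  141,000 kr × 16% = 22,560 kr
  41,000 kr × 26% = 10,660 kr
  61,000 kr × 34% = 20,740 kr
  112,500 kr × 44% = 49,500 kr
  → 103,460 kr
  Less low-income housing credit 50,000 kr → 53,460 kr

41,648 kr ≤ 53,460 kr, so no add-on is due.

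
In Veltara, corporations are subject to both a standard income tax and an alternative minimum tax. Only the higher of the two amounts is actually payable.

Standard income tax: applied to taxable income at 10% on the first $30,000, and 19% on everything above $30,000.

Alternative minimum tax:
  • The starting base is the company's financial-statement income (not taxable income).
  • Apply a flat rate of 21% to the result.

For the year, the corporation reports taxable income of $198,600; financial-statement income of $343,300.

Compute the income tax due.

$72,093

Standard income tax:
  $30,000 × 10% = $3,000
  $168,600 × 19% = $32,034
  → $35,034

Alternative minimum tax:
  Base (financial-statement income): $343,300
  $343,300 × 21% = $72,093

$72,093 > $35,034, so the alternative minimum tax is the binding amount.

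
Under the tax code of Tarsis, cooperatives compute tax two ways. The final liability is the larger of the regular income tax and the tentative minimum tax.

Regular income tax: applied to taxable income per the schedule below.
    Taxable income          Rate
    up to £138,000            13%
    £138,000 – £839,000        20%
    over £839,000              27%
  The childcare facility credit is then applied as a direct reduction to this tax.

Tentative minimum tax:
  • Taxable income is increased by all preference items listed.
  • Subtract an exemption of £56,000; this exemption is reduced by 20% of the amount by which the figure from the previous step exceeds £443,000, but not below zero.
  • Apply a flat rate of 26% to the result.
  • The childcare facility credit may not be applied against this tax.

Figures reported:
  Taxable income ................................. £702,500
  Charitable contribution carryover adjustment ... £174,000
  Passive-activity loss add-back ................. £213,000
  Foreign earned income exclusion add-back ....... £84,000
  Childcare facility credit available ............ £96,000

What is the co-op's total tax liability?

£305,110

Regular income tax:
  £138,000 × 13% = £17,940
  £564,500 × 20% = £112,900
  → £130,840
  Less childcare facility credit £96,000 → £34,840

Tentative minimum tax:
  Adjusted income: £702,500 + £174,000 + £213,000 + £84,000 = £1,173,500
  Exemption: 20% × (£1,173,500 − £443,000) = £146,100 ≥ £56,000, so the exemption is fully phased out
  Base: £1,173,500 − £0 = £1,173,500
  £1,173,500 × 26% = £305,110

£305,110 > £34,840, so the tentative minimum tax is the binding amount.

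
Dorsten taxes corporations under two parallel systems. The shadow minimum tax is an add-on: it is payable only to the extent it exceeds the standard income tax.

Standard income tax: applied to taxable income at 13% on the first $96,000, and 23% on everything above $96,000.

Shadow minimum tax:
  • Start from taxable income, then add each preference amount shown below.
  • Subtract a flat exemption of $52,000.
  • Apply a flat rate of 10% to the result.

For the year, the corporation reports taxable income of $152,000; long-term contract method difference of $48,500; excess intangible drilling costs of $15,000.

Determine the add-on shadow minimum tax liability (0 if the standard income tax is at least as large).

Standard income tax:
  $96,000 × 13% = $12,480
  $56,000 × 23% = $12,880
  → $25,360

Shadow minimum tax:
  Adjusted income: $152,000 + $48,500 + $15,000 = $215,500
  Less exemption $52,000 → base $163,500
  $163,500 × 10% = $16,350

$16,350 ≤ $25,360, so no add-on is due.

$0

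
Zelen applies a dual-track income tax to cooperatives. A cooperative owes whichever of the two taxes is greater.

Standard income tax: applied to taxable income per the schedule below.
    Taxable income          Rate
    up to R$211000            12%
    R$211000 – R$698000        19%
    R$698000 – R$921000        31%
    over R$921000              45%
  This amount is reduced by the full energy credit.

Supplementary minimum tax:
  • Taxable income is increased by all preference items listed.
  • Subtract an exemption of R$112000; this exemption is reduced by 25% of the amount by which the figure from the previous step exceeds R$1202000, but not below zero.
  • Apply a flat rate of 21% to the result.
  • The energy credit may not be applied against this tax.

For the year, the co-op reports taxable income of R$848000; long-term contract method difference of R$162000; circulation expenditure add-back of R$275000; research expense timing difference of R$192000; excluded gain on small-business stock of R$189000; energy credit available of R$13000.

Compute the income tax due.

R$349860

Standard income tax:
  R$211000 × 12% = R$25320
  R$487000 × 19% = R$92530
  R$150000 × 31% = R$46500
  → R$164350
  Less energy credit R$13000 → R$151350

Supplementary minimum tax:
  Adjusted income: R$848000 + R$162000 + R$275000 + R$192000 + R$189000 = R$1666000
  Exemption: 25% × (R$1666000 − R$1202000) = R$116000 ≥ R$112000, so the exemption is fully phased out
  Base: R$1666000 − R$0 = R$1666000
  R$1666000 × 21% = R$349860

R$349860 > R$151350, so the supplementary minimum tax is the binding amount.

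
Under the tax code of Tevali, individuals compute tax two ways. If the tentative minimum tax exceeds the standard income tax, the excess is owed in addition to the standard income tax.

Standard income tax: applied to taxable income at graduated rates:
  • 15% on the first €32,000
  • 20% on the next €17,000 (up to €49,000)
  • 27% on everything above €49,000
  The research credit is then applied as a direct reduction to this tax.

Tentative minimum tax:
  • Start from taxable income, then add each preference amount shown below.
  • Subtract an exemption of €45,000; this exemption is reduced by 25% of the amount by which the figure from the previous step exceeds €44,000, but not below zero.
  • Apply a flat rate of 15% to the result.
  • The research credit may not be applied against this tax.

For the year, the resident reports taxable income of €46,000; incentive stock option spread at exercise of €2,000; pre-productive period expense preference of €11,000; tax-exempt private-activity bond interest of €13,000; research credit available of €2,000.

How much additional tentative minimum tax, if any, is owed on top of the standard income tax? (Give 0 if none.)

€0

Tentative minimum tax:
  Adjusted income: €46,000 + €2,000 + €11,000 + €13,000 = €72,000
  Exemption: €45,000 − 25% × (€72,000 − €44,000) = €45,000 − €7,000 = €38,000
  Base: €72,000 − €38,000 = €34,000
  €34,000 × 15% = €5,100

Standard income tax:
  €32,000 × 15% = €4,800
  €14,000 × 20% = €2,800
  → €7,600
  Less research credit €2,000 → €5,600

€5,100 ≤ €5,600, so no add-on is due.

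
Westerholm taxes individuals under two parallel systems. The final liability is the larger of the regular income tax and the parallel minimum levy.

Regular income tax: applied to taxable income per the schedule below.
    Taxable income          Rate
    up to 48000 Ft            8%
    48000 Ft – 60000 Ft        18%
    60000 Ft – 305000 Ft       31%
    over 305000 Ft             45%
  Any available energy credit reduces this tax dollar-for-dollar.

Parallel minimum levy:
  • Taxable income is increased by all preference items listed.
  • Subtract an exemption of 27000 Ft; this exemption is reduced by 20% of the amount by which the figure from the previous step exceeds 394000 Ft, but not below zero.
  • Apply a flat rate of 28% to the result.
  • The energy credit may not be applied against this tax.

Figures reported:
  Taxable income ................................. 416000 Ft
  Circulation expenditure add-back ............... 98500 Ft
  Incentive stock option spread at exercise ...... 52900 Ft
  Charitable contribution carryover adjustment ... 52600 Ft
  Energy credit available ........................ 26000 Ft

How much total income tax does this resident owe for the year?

173600 Ft

Parallel minimum levy:
  Adjusted income: 416000 Ft + 98500 Ft + 52900 Ft + 52600 Ft = 620000 Ft
  Exemption: 20% × (620000 Ft − 394000 Ft) = 45200 Ft ≥ 27000 Ft, so the exemption is fully phased out
  Base: 620000 Ft − 0 Ft = 620000 Ft
  620000 Ft × 28% = 173600 Ft

Regular income tax:
  48000 Ft × 8% = 3840 Ft
  12000 Ft × 18% = 2160 Ft
  245000 Ft × 31% = 75950 Ft
  111000 Ft × 45% = 49950 Ft
  → 131900 Ft
  Less energy credit 26000 Ft → 105900 Ft

173600 Ft > 105900 Ft, so the parallel minimum levy is the binding amount.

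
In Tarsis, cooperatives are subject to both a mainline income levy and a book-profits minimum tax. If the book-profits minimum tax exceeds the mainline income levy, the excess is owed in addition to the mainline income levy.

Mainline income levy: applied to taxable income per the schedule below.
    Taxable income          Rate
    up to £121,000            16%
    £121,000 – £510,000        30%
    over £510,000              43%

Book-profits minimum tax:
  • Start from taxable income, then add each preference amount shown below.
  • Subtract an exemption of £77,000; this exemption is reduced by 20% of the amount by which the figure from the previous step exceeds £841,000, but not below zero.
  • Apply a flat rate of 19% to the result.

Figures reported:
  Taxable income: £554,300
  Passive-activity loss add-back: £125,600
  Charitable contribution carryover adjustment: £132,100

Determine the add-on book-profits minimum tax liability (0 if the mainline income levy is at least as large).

£0

Mainline income levy:
  £121,000 × 16% = £19,360
  £389,000 × 30% = £116,700
  £44,300 × 43% = £19,049
  → £155,109

Book-profits minimum tax:
  Adjusted income: £554,300 + £125,600 + £132,100 = £812,000
  Exemption: £812,000 ≤ £841,000, so full £77,000 applies
  Base: £812,000 − £77,000 = £735,000
  £735,000 × 19% = £139,650

£139,650 ≤ £155,109, so no add-on is due.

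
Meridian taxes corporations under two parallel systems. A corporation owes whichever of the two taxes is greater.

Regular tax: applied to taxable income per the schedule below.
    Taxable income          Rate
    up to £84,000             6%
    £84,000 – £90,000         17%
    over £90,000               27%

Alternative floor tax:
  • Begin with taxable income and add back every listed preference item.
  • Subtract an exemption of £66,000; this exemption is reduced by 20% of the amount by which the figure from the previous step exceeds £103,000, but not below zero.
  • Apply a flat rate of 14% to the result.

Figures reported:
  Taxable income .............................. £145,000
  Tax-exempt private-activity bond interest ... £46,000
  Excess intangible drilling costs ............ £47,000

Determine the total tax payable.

£27,860

Alternative floor tax:
  Adjusted income: £145,000 + £46,000 + £47,000 = £238,000
  Exemption: £66,000 − 20% × (£238,000 − £103,000) = £66,000 − £27,000 = £39,000
  Base: £238,000 − £39,000 = £199,000
  £199,000 × 14% = £27,860

Regular tax:
  £84,000 × 6% = £5,040
  £6,000 × 17% = £1,020
  £55,000 × 27% = £14,850
  → £20,910

£27,860 > £20,910, so the alternative floor tax is the binding amount.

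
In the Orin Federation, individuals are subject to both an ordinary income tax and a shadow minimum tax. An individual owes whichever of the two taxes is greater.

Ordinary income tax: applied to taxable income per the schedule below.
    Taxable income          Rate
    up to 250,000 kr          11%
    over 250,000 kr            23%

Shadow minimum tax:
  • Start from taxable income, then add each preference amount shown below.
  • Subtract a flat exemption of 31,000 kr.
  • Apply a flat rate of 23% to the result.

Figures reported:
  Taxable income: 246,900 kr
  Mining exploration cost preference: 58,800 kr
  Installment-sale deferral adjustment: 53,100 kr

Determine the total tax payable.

Shadow minimum tax:
  Adjusted income: 246,900 kr + 58,800 kr + 53,100 kr = 358,800 kr
  Less exemption 31,000 kr → base 327,800 kr
  327,800 kr × 23% = 75,394 kr

Ordinary income tax:
  246,900 kr × 11% = 27,159 kr

75,394 kr > 27,159 kr, so the shadow minimum tax is the binding amount.

75,394 kr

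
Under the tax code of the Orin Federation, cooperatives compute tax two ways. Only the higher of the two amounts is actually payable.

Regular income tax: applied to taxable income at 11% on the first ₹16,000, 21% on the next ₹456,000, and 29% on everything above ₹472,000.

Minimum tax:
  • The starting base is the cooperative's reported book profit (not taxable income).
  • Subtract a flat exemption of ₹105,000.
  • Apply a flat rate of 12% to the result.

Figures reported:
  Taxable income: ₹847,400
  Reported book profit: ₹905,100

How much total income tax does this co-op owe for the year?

Minimum tax:
  Base (reported book profit): ₹905,100
  Less exemption ₹105,000 → base ₹800,100
  ₹800,100 × 12% = ₹96,012

Regular income tax:
  ₹16,000 × 11% = ₹1,760
  ₹456,000 × 21% = ₹95,760
  ₹375,400 × 29% = ₹108,866
  → ₹206,386

₹206,386 > ₹96,012, so the regular income tax governs.

₹206,386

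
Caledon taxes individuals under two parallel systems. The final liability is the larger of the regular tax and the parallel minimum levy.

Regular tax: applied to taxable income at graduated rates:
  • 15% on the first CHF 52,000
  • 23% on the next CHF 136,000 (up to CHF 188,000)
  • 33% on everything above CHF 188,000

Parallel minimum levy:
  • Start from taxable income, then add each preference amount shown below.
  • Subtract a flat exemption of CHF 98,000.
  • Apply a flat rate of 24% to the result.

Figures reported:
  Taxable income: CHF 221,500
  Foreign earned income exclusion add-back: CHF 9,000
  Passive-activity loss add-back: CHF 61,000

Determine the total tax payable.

Parallel minimum levy:
  Adjusted income: CHF 221,500 + CHF 9,000 + CHF 61,000 = CHF 291,500
  Less exemption CHF 98,000 → base CHF 193,500
  CHF 193,500 × 24% = CHF 46,440

Regular tax:
  CHF 52,000 × 15% = CHF 7,800
  CHF 136,000 × 23% = CHF 31,280
  CHF 33,500 × 33% = CHF 11,055
  → CHF 50,135

CHF 50,135 > CHF 46,440, so the regular tax governs.

CHF 50,135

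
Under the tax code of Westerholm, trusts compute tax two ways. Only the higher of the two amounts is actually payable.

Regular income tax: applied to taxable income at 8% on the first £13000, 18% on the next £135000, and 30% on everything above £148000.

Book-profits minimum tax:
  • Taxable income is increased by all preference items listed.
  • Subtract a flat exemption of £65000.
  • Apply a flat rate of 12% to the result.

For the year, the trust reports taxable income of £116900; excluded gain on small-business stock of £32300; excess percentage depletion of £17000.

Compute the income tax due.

£19742

Book-profits minimum tax:
  Adjusted income: £116900 + £32300 + £17000 = £166200
  Less exemption £65000 → base £101200
  £101200 × 12% = £12144

Regular income tax:
  £13000 × 8% = £1040
  £103900 × 18% = £18702
  → £19742

£19742 > £12144, so the regular income tax governs.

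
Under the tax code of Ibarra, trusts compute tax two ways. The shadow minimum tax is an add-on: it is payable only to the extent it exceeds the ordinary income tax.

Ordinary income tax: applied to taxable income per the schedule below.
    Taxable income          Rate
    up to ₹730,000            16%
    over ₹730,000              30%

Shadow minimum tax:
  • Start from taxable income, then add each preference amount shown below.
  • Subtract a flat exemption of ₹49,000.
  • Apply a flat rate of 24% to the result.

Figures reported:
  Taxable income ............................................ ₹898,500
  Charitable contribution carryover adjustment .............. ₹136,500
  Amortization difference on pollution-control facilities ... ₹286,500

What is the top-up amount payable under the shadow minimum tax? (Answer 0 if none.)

Shadow minimum tax:
  Adjusted income: ₹898,500 + ₹136,500 + ₹286,500 = ₹1,321,500
  Less exemption ₹49,000 → base ₹1,272,500
  ₹1,272,500 × 24% = ₹305,400

Ordinary income tax:
  ₹730,000 × 16% = ₹116,800
  ₹168,500 × 30% = ₹50,550
  → ₹167,350

Excess of shadow minimum tax over ordinary income tax: ₹305,400 − ₹167,350 = ₹138,050.

₹138,050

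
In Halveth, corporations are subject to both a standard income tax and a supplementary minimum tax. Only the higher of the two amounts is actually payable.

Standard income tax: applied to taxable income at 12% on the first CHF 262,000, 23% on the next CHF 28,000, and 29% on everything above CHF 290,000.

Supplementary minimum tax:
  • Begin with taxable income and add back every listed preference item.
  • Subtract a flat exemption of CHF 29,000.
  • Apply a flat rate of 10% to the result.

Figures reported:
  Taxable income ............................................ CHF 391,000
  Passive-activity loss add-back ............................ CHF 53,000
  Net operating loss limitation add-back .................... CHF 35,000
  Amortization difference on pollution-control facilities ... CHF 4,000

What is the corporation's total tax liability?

Supplementary minimum tax:
  Adjusted income: CHF 391,000 + CHF 53,000 + CHF 35,000 + CHF 4,000 = CHF 483,000
  Less exemption CHF 29,000 → base CHF 454,000
  CHF 454,000 × 10% = CHF 45,400

Standard income tax:
  CHF 262,000 × 12% = CHF 31,440
  CHF 28,000 × 23% = CHF 6,440
  CHF 101,000 × 29% = CHF 29,290
  → CHF 67,170

CHF 67,170 > CHF 45,400, so the standard income tax governs.

CHF 67,170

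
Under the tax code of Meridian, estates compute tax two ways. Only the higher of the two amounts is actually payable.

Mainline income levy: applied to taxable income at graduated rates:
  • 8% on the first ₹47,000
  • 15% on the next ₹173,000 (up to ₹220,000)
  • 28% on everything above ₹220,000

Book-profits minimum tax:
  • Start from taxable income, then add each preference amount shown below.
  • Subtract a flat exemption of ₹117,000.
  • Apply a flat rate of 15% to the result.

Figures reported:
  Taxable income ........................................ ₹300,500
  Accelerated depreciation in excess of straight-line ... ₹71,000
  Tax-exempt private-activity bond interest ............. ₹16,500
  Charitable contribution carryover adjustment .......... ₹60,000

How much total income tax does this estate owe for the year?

Mainline income levy:
  ₹47,000 × 8% = ₹3,760
  ₹173,000 × 15% = ₹25,950
  ₹80,500 × 28% = ₹22,540
  → ₹52,250

Book-profits minimum tax:
  Adjusted income: ₹300,500 + ₹71,000 + ₹16,500 + ₹60,000 = ₹448,000
  Less exemption ₹117,000 → base ₹331,000
  ₹331,000 × 15% = ₹49,650

₹52,250 > ₹49,650, so the mainline income levy governs.

₹52,250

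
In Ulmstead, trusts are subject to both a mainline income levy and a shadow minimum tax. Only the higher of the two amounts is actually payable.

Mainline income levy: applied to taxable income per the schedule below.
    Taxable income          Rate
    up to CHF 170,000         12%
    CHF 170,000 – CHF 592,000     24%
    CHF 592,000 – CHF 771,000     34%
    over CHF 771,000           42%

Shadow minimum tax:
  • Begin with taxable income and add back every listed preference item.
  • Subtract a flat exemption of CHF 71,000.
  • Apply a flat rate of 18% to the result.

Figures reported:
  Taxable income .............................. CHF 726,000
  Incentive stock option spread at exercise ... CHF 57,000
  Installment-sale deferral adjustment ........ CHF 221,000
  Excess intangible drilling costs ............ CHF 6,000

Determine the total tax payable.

Shadow minimum tax:
  Adjusted income: CHF 726,000 + CHF 57,000 + CHF 221,000 + CHF 6,000 = CHF 1,010,000
  Less exemption CHF 71,000 → base CHF 939,000
  CHF 939,000 × 18% = CHF 169,020

Mainline income levy:
  CHF 170,000 × 12% = CHF 20,400
  CHF 422,000 × 24% = CHF 101,280
  CHF 134,000 × 34% = CHF 45,560
  → CHF 167,240

CHF 169,020 > CHF 167,240, so the shadow minimum tax is the binding amount.

CHF 169,020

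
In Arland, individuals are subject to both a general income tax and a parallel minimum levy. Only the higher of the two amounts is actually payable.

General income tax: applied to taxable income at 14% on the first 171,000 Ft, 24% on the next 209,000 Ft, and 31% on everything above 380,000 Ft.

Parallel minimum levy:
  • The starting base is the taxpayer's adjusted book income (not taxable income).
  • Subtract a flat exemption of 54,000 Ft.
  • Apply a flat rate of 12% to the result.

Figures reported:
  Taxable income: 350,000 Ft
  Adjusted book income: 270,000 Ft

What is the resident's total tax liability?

66,900 Ft

Parallel minimum levy:
  Base (adjusted book income): 270,000 Ft
  Less exemption 54,000 Ft → base 216,000 Ft
  216,000 Ft × 12% = 25,920 Ft

General income tax:
  171,000 Ft × 14% = 23,940 Ft
  179,000 Ft × 24% = 42,960 Ft
  → 66,900 Ft

66,900 Ft > 25,920 Ft, so the general income tax governs.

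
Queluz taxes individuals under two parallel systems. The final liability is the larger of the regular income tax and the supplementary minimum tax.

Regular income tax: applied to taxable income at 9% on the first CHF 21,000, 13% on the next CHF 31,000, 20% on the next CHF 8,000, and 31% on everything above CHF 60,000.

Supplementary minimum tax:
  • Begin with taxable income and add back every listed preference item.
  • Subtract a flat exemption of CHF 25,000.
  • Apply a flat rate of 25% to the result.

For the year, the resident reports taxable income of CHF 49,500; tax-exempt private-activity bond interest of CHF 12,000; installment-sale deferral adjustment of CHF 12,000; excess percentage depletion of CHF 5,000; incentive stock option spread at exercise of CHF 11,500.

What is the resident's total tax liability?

CHF 16,250

Regular income tax:
  CHF 21,000 × 9% = CHF 1,890
  CHF 28,500 × 13% = CHF 3,705
  → CHF 5,595

Supplementary minimum tax:
  Adjusted income: CHF 49,500 + CHF 12,000 + CHF 12,000 + CHF 5,000 + CHF 11,500 = CHF 90,000
  Less exemption CHF 25,000 → base CHF 65,000
  CHF 65,000 × 25% = CHF 16,250

CHF 16,250 > CHF 5,595, so the supplementary minimum tax is the binding amount.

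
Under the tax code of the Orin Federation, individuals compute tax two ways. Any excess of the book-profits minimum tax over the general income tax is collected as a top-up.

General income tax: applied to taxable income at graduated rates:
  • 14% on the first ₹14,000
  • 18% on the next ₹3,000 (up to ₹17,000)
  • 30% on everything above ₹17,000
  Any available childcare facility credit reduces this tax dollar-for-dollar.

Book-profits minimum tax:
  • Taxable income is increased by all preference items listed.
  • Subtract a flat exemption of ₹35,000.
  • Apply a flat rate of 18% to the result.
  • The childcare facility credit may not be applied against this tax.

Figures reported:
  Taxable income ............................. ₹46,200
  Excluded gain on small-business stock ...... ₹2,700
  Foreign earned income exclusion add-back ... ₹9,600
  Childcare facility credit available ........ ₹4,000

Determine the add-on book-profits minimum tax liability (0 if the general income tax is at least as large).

₹0

Book-profits minimum tax:
  Adjusted income: ₹46,200 + ₹2,700 + ₹9,600 = ₹58,500
  Less exemption ₹35,000 → base ₹23,500
  ₹23,500 × 18% = ₹4,230

General income tax:
  ₹14,000 × 14% = ₹1,960
  ₹3,000 × 18% = ₹540
  ₹29,200 × 30% = ₹8,760
  → ₹11,260
  Less childcare facility credit ₹4,000 → ₹7,260

₹4,230 ≤ ₹7,260, so no add-on is due.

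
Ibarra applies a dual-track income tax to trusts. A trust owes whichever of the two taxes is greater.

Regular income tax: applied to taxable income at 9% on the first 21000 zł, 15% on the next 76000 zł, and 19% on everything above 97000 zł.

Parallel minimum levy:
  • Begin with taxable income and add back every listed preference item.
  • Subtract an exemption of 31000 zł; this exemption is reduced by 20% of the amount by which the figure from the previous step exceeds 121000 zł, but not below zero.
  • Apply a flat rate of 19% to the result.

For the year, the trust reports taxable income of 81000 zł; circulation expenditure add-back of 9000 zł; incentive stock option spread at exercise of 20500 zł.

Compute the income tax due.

Regular income tax:
  21000 zł × 9% = 1890 zł
  60000 zł × 15% = 9000 zł
  → 10890 zł

Parallel minimum levy:
  Adjusted income: 81000 zł + 9000 zł + 20500 zł = 110500 zł
  Exemption: 110500 zł ≤ 121000 zł, so full 31000 zł applies
  Base: 110500 zł − 31000 zł = 79500 zł
  79500 zł × 19% = 15105 zł

15105 zł > 10890 zł, so the parallel minimum levy is the binding amount.

15105 zł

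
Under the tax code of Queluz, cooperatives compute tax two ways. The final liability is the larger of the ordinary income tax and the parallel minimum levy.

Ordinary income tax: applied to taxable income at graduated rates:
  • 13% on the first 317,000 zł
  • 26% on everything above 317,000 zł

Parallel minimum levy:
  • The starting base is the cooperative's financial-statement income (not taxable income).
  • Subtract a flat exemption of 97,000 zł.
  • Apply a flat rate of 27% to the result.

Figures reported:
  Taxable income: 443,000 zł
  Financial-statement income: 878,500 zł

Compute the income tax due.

211,005 zł

Ordinary income tax:
  317,000 zł × 13% = 41,210 zł
  126,000 zł × 26% = 32,760 zł
  → 73,970 zł

Parallel minimum levy:
  Base (financial-statement income): 878,500 zł
  Less exemption 97,000 zł → base 781,500 zł
  781,500 zł × 27% = 211,005 zł

211,005 zł > 73,970 zł, so the parallel minimum levy is the binding amount.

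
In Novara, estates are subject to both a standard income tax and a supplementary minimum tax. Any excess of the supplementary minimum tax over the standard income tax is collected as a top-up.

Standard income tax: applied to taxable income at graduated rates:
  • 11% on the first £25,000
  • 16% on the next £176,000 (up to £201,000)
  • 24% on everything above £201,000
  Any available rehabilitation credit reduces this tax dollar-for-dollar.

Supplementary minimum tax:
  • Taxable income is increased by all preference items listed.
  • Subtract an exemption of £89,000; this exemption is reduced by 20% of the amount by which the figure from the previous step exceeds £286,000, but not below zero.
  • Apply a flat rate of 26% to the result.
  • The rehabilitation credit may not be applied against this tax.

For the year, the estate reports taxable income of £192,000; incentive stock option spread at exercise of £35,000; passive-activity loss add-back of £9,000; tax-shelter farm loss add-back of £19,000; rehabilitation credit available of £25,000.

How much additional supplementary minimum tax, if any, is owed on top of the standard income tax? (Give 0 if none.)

£38,690

Supplementary minimum tax:
  Adjusted income: £192,000 + £35,000 + £9,000 + £19,000 = £255,000
  Exemption: £255,000 ≤ £286,000, so full £89,000 applies
  Base: £255,000 − £89,000 = £166,000
  £166,000 × 26% = £43,160

Standard income tax:
  £25,000 × 11% = £2,750
  £167,000 × 16% = £26,720
  → £29,470
  Less rehabilitation credit £25,000 → £4,470

Excess of supplementary minimum tax over standard income tax: £43,160 − £4,470 = £38,690.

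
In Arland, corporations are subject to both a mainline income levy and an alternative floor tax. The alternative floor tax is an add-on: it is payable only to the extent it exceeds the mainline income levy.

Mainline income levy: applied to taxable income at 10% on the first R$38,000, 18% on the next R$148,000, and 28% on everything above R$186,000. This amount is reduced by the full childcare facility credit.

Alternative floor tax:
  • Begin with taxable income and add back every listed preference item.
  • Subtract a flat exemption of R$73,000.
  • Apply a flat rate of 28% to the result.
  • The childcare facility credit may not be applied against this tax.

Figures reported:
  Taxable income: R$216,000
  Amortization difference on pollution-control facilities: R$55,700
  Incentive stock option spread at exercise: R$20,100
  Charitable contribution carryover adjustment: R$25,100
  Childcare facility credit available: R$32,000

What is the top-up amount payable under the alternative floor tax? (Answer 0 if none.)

Alternative floor tax:
  Adjusted income: R$216,000 + R$55,700 + R$20,100 + R$25,100 = R$316,900
  Less exemption R$73,000 → base R$243,900
  R$243,900 × 28% = R$68,292

Mainline income levy:
  R$38,000 × 10% = R$3,800
  R$148,000 × 18% = R$26,640
  R$30,000 × 28% = R$8,400
  → R$38,840
  Less childcare facility credit R$32,000 → R$6,840

Excess of alternative floor tax over mainline income levy: R$68,292 − R$6,840 = R$61,452.

R$61,452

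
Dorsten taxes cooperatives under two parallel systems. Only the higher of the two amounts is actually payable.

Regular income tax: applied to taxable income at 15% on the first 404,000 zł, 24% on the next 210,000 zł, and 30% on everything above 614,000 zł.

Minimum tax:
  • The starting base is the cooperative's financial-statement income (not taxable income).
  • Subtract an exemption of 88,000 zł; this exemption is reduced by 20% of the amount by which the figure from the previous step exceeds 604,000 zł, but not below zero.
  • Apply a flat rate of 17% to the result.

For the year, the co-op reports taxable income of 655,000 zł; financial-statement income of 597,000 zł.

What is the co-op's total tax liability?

123,300 zł

Minimum tax:
  Base (financial-statement income): 597,000 zł
  Exemption: 597,000 zł ≤ 604,000 zł, so full 88,000 zł applies
  Base: 597,000 zł − 88,000 zł = 509,000 zł
  509,000 zł × 17% = 86,530 zł

Regular income tax:
  404,000 zł × 15% = 60,600 zł
  210,000 zł × 24% = 50,400 zł
  41,000 zł × 30% = 12,300 zł
  → 123,300 zł

123,300 zł > 86,530 zł, so the regular income tax governs.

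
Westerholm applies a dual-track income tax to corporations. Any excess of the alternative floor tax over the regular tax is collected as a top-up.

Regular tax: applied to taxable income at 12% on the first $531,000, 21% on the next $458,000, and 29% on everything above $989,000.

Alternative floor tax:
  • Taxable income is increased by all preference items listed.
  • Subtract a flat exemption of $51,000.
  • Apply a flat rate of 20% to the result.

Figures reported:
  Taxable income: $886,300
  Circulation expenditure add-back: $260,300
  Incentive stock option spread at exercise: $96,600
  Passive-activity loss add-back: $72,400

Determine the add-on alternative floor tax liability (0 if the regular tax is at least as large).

Alternative floor tax:
  Adjusted income: $886,300 + $260,300 + $96,600 + $72,400 = $1,315,600
  Less exemption $51,000 → base $1,264,600
  $1,264,600 × 20% = $252,920

Regular tax:
  $531,000 × 12% = $63,720
  $355,300 × 21% = $74,613
  → $138,333

Excess of alternative floor tax over regular tax: $252,920 − $138,333 = $114,587.

$114,587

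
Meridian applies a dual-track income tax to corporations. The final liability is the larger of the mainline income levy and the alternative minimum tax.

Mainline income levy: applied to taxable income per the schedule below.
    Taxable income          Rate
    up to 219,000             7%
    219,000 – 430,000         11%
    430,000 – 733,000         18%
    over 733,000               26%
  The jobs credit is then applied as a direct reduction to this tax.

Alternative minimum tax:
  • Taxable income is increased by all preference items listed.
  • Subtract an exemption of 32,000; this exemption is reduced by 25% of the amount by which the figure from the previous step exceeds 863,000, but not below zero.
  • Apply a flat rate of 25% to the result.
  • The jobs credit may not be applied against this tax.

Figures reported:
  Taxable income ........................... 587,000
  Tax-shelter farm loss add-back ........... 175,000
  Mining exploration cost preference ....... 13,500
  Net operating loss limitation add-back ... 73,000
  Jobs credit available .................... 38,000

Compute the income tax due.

204,125

Mainline income levy:
  219,000 × 7% = 15,330
  211,000 × 11% = 23,210
  157,000 × 18% = 28,260
  → 66,800
  Less jobs credit 38,000 → 28,800

Alternative minimum tax:
  Adjusted income: 587,000 + 175,000 + 13,500 + 73,000 = 848,500
  Exemption: 848,500 ≤ 863,000, so full 32,000 applies
  Base: 848,500 − 32,000 = 816,500
  816,500 × 25% = 204,125

204,125 > 28,800, so the alternative minimum tax is the binding amount.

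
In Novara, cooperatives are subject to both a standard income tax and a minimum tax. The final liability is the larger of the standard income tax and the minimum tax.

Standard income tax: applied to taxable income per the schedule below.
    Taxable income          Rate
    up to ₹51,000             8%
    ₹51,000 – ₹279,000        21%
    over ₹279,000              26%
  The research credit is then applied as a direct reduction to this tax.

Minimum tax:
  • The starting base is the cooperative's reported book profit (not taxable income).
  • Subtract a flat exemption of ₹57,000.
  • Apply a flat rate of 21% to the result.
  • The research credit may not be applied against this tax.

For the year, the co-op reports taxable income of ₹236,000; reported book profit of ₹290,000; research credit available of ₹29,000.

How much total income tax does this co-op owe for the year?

Standard income tax:
  ₹51,000 × 8% = ₹4,080
  ₹185,000 × 21% = ₹38,850
  → ₹42,930
  Less research credit ₹29,000 → ₹13,930

Minimum tax:
  Base (reported book profit): ₹290,000
  Less exemption ₹57,000 → base ₹233,000
  ₹233,000 × 21% = ₹48,930

₹48,930 > ₹13,930, so the minimum tax is the binding amount.

₹48,930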